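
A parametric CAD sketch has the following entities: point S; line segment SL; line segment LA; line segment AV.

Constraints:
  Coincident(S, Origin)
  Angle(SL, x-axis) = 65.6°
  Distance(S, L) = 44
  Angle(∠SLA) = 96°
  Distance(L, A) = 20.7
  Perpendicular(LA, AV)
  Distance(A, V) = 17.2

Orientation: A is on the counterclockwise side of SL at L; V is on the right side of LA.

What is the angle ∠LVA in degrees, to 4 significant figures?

50.28°

S is at the origin; SL runs at 65.6° with length 44.0, so L = 44.0·(cos 65.6°, sin 65.6°) = (18.18, 40.07). ∠SLA = 96.0°, so LA runs at 65.6° + (180° − 96.0°) = 149.6° from the x-axis; with |LA| = 20.7, A = L + 20.7·(cos 149.6°, sin 149.6°) = (0.3226, 50.54). LA ⟂ AV; with |AV| = 17.2 on the right of LA, V = A + 17.2·(0.5060, 0.8625) = (9.026, 65.38). Then cos ∠LVA = VL·VA / (|VL||VA|), giving 50.28°.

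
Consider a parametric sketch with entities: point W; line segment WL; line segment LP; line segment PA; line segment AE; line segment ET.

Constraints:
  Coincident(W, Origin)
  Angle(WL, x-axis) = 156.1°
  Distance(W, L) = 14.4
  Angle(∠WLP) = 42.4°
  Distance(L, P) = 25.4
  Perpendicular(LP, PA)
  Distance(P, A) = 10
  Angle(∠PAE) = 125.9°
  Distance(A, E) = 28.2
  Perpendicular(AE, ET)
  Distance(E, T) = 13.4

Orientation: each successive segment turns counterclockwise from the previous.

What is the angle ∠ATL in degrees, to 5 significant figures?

60.840°

∠PAE = 125.9° gives AE at 77.800° from the x-axis; with |AE| = 28.2, E = (12.160, 14.159). AE ⟂ ET, so ET runs at 167.80°; with |ET| = 13.4, T = (-0.93717, 16.991). Then cos ∠ATL = TA·TL / (|TA||TL|), giving 60.840°.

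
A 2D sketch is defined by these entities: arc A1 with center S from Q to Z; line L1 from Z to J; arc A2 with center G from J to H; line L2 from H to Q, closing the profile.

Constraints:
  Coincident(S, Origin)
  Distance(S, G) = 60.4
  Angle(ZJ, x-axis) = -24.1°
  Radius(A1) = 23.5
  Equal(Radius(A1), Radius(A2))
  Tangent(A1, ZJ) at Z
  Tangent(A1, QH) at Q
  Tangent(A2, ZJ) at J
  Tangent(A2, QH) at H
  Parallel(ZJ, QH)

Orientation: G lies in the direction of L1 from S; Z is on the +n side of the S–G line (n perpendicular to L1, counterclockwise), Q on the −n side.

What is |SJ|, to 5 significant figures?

64.811

The slot axis is L1's direction at -24.1°, so u = (cos -24.1°, sin -24.1°) = (0.91283, -0.40833) and n = (−sin -24.1°, cos -24.1°) = (0.40833, 0.91283). S is at the origin and G lies 60.4 along u from S, so G = 60.4·u = (55.135, -24.663). Tangency of A1 to both parallel lines with radius 23.5 puts Z and Q at S ± 23.5·n: Z = (9.5958, 21.452), Q = (-9.5958, -21.452). Equal radii place J and H the same way about G: J = G + 23.5·n = (64.731, -3.2116), H = G − 23.5·n = (45.539, -46.115). Then |SJ| = |J − S| = 64.811.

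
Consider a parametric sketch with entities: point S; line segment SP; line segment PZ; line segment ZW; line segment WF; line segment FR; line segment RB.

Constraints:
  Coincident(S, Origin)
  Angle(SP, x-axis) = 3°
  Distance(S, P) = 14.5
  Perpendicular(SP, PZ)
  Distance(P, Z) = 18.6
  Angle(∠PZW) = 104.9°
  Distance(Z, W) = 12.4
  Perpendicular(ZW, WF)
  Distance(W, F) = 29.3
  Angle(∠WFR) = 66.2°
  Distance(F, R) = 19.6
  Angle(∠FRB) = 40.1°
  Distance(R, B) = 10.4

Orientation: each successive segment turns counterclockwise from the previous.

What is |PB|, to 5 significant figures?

9.2448

S is at the origin; SP runs at 3.0° with length 14.5, so P = (14.480, 0.75887). SP ⟂ PZ, so PZ runs at 93.000°; with |PZ| = 18.6, Z = (13.507, 19.333). ∠PZW = 104.9° gives ZW at 168.10° from the x-axis; with |ZW| = 12.4, W = (1.3732, 21.890). ZW ⟂ WF, so WF runs at -101.90°; with |WF| = 29.3, F = (-4.6686, -6.7800). ∠WFR = 66.2° gives FR at 11.900° from the x-axis; with |FR| = 19.6, R = (14.510, -2.7384). ∠FRB = 40.1° gives RB at 151.80° from the x-axis; with |RB| = 10.4, B = (5.3446, 2.1761). Then |PB| = |B − P| = 9.2448.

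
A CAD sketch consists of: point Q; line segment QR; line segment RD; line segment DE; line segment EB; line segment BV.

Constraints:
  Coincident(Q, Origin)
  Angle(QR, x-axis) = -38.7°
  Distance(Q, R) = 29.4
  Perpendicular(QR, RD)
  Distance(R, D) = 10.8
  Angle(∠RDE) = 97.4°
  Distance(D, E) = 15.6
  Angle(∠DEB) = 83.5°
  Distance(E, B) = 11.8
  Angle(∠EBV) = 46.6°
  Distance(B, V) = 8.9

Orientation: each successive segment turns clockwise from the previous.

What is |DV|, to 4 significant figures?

9.847

Q is at the origin; QR runs at -38.7° with length 29.4, so R = (22.94, -18.38). QR is perpendicular to RD, so RD runs at -128.7°; with |RD| = 10.8, D = (16.19, -26.81). ∠RDE = 97.4° gives DE at 148.7° from the x-axis; with |DE| = 15.6, E = (2.862, -18.71). ∠DEB = 83.5° gives EB at 52.20° from the x-axis; with |EB| = 11.8, B = (10.09, -9.382). ∠EBV = 46.6° gives BV at -81.20° from the x-axis; with |BV| = 8.9, V = (11.46, -18.18). Then |DV| = |V − D| = 9.847.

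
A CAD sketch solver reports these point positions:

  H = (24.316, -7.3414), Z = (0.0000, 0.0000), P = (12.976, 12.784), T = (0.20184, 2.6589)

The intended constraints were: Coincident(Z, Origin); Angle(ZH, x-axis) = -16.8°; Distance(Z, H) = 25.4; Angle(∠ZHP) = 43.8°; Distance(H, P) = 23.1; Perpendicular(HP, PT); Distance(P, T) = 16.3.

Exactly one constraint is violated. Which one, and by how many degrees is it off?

Perpendicular(HP, PT) — off by 9.00°.

Z = (0.00, 0.00) ✓; ZH at -16.80° ✓; |ZH| = 25.40 ✓; ∠ZHP = 43.80° ✓; |HP| = 23.10 ✓; ∠(HP, PT) = 99.00° ✗; |PT| = 16.30 ✓.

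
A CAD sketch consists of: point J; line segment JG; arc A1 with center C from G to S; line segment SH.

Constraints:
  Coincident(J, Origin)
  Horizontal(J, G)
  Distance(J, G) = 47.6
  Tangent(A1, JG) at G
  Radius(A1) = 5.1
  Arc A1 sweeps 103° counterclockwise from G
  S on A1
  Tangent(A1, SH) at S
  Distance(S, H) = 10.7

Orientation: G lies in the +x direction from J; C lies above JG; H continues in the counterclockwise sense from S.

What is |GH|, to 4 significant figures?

16.87

J is at the origin; J and G share the same y with |JG| = 47.6 and G on the +x side, so G = (47.60, 0.000). Tangency of A1 to JG means the radius CG is perpendicular to JG, so C = G + (0, 5.1) = (47.60, 5.100). On A1, G sits at bearing -90° from C; a 103° counterclockwise sweep puts S at bearing 13°, so S = C + 5.1·(cos 13°, sin 13°) = (52.57, 6.247). A1 meets SH tangentially, so CS is at right angles to SH, so SH runs along (−sin 13°, cos 13°); with |SH| = 10.7, H = (50.16, 16.67). Then |GH| = |H − G| = 16.87.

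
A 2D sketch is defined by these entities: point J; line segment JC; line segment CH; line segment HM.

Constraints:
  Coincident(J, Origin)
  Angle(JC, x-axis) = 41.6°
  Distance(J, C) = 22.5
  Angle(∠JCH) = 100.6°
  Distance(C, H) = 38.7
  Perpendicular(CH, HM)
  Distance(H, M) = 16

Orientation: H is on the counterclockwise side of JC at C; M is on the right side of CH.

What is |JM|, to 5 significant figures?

57.341

∠JCH = 100.6°, so CH runs at 41.6° + (180° − 100.6°) = 121.00° from the x-axis; with |CH| = 38.7, H = C + 38.7·(cos 121.00°, sin 121.00°) = (-3.1065, 48.111). The perpendicularity gives HM at right angles to CH; with |HM| = 16.0 on the right of CH, M = H + 16.0·(0.85717, 0.51504) = (10.608, 56.351). Then |JM| = |M − J| = 57.341.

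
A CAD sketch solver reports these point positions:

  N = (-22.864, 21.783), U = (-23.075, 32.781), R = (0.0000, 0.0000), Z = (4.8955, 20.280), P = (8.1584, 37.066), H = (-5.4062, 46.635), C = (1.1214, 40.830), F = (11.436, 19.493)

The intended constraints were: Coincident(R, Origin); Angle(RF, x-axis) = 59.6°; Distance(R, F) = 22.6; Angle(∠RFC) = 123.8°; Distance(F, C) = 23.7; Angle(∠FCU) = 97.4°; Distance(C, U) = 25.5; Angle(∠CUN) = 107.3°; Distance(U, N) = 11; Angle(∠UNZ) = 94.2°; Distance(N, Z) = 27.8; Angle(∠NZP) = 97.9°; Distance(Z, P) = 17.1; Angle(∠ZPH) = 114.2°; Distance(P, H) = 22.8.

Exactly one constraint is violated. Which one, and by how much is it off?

Distance(P, H) = 22.8 — off by 6.20.

R = (0.00, 0.00) ✓; RF at 59.60° ✓; |RF| = 22.60 ✓; ∠RFC = 123.8° ✓; |FC| = 23.70 ✓; ∠FCU = 97.40° ✓; |CU| = 25.50 ✓; ∠CUN = 107.3° ✓; |UN| = 11.00 ✓; ∠UNZ = 94.20° ✓; |NZ| = 27.80 ✓; ∠NZP = 97.90° ✓; |ZP| = 17.10 ✓; ∠ZPH = 114.2° ✓; |PH| = 16.60 ✗.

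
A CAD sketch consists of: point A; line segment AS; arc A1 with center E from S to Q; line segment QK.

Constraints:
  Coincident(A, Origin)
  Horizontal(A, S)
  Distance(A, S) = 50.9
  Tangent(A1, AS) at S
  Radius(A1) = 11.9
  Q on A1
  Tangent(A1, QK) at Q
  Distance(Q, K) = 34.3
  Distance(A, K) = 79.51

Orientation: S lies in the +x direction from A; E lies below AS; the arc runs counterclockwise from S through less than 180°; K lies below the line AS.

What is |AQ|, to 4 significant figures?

46.65

A is at the origin; A and S share the same y with |AS| = 50.9 and S on the +x side, so S = (50.90, 0.000). A1 meets AS tangentially, so ES is at right angles to AS, so E = S + (0, -11.9) = (50.90, -11.90). Since EQ ⟂ QK (tangency), |EK| = √(11.9² + 34.3²) = 36.31 regardless of where Q sits on A1. So K lies on both circle(A, 79.51) and circle(E, 36.31); the below-AS intersection is K = (65.43, -45.17). Q is the foot of the tangent from K: Q = (42.16, -19.97).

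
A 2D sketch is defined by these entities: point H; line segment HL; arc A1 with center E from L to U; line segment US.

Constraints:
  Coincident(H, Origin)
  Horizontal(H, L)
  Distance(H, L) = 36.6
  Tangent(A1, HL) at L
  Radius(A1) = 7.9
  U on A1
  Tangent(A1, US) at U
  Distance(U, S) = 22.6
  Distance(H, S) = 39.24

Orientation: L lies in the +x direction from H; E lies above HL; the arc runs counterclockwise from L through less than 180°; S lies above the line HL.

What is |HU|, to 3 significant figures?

44.3

Checks: |EU| = 7.900 ✓; ∠(EU, US) = 90.00° ✓; |US| = 22.60 ✓; |HS| = 39.24 ✓.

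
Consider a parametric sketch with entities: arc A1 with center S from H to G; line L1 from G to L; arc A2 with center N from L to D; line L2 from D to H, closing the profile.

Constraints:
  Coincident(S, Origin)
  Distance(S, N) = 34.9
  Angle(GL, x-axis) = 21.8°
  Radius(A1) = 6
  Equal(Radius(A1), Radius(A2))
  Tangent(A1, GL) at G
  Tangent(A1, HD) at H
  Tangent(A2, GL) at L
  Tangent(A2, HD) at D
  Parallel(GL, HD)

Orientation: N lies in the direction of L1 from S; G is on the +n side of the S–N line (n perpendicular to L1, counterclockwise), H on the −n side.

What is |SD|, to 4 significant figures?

35.41

The slot axis is L1's direction at 21.8°, so u = (cos 21.8°, sin 21.8°) = (0.9285, 0.3714) and n = (−sin 21.8°, cos 21.8°) = (-0.3714, 0.9285). S is at the origin and N lies 34.9 along u from S, so N = 34.9·u = (32.40, 12.96). Tangency of A1 to both parallel lines with radius 6.0 puts G and H at S ± 6.0·n: G = (-2.228, 5.571), H = (2.228, -5.571). Equal radii place L and D the same way about N: L = N + 6.0·n = (30.18, 18.53), D = N − 6.0·n = (34.63, 7.390). Then |SD| = |D − S| = 35.41.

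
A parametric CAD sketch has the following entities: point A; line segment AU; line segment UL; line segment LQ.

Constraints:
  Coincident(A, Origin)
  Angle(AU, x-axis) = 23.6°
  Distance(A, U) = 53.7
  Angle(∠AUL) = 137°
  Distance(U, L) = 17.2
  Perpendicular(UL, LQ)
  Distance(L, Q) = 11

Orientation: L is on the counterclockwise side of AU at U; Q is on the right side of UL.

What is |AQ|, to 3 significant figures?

73.9

A is at the origin; AU runs at 23.6° with length 53.7, so U = 53.7·(cos 23.6°, sin 23.6°) = (49.2, 21.5). ∠AUL = 137.0°, so UL runs at 23.6° + (180° − 137.0°) = 66.6° from the x-axis; with |UL| = 17.2, L = U + 17.2·(cos 66.6°, sin 66.6°) = (56.0, 37.3). The perpendicularity gives LQ at right angles to UL; with |LQ| = 11.0 on the right of UL, Q = L + 11.0·(0.918, -0.397) = (66.1, 32.9). Then |AQ| = |Q − A| = 73.9.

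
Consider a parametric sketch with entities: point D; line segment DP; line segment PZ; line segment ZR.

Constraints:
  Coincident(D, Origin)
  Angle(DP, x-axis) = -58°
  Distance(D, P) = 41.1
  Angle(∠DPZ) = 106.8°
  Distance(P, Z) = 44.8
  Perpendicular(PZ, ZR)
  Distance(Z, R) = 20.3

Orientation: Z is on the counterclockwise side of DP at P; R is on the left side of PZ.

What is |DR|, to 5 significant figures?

59.794

D is at the origin; DP runs at -58.0° with length 41.1, so P = 41.1·(cos -58.0°, sin -58.0°) = (21.780, -34.855). ∠DPZ = 106.8°, so PZ runs at -58.0° + (180° − 106.8°) = 15.200° from the x-axis; with |PZ| = 44.8, Z = P + 44.8·(cos 15.200°, sin 15.200°) = (65.012, -23.109). PZ ⟂ ZR; with |ZR| = 20.3 on the left of PZ, R = Z + 20.3·(-0.26219, 0.96502) = (59.690, -3.5189). Then |DR| = |R − D| = 59.794.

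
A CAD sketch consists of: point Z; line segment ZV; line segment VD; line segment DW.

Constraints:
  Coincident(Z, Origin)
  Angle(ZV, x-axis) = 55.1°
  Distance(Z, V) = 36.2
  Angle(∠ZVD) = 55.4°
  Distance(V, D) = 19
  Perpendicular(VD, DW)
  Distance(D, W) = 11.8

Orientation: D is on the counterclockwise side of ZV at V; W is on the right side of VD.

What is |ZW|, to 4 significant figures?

41.63

Z is at the origin; ZV runs at 55.1° with length 36.2, so V = 36.2·(cos 55.1°, sin 55.1°) = (20.71, 29.69). ∠ZVD = 55.4°, so VD runs at 55.1° + (180° − 55.4°) = 179.7° from the x-axis; with |VD| = 19.0, D = V + 19.0·(cos 179.7°, sin 179.7°) = (1.712, 29.79). The perpendicularity gives DW at right angles to VD; with |DW| = 11.8 on the right of VD, W = D + 11.8·(0.005236, 1.000) = (1.774, 41.59). Then |ZW| = |W − Z| = 41.63.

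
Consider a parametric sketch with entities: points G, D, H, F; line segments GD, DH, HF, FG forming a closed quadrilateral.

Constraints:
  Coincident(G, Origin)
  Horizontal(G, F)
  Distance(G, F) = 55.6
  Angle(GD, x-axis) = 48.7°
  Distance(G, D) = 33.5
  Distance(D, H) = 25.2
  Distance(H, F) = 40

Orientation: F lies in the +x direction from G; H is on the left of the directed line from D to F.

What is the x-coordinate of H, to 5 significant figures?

43.687

Checks: G.y = 0.00, F.y = 0.00 ✓; |DH| = 25.20 ✓; |HF| = 40.00 ✓.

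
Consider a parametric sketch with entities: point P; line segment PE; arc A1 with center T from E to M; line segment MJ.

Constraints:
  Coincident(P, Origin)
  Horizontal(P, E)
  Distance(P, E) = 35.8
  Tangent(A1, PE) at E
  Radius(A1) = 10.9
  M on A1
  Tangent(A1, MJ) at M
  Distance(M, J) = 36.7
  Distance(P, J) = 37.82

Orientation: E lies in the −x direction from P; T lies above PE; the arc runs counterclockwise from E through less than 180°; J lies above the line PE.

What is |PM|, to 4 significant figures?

26.95

Checks: |TM| = 10.90 ✓; ∠(TM, MJ) = 90.00° ✓; |MJ| = 36.70 ✓; |PJ| = 37.82 ✓.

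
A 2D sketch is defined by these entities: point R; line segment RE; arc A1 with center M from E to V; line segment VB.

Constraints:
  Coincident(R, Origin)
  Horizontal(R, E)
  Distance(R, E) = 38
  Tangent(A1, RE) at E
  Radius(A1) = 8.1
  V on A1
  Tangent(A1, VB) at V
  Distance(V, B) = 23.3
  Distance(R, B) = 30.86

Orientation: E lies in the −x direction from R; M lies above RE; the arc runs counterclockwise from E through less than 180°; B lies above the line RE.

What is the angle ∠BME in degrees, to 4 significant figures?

130.5°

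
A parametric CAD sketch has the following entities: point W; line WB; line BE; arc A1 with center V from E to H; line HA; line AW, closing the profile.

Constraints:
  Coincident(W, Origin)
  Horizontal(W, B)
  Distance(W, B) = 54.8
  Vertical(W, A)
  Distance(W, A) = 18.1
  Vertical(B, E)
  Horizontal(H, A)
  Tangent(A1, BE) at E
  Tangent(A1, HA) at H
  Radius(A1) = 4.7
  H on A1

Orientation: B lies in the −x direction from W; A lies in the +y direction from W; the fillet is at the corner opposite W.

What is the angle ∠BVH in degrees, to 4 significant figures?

160.7°

W is at the origin; W and B share the same y with |WB| = 54.8 and B on the −x side, so B = (-54.80, 0.000). WA is vertical with |WA| = 18.1 and A on the +y side, so A = (0.000, 18.10). The virtual corner opposite W is at (-54.80, 18.10). The tangent condition forces VE to be normal to BE and tangency of A1 to HA means the radius VH is perpendicular to HA, with radius 4.7, so the center V sits 4.7 in from both sides at V = (-50.10, 13.40). That places the tangent points at E = (-54.80, 13.40) on BE and H = (-50.10, 18.10) on HA. Then cos ∠BVH = VB·VH / (|VB||VH|), giving 160.7°.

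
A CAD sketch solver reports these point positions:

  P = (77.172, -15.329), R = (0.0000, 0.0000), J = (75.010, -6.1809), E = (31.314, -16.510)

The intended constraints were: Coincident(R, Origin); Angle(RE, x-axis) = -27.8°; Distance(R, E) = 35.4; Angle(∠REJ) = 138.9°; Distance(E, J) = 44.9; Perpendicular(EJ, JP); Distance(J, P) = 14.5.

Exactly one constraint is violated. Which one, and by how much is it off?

Distance(J, P) = 14.5 — off by 5.10.

R = (0.00, 0.00) ✓; RE at -27.80° ✓; |RE| = 35.40 ✓; ∠REJ = 138.9° ✓; |EJ| = 44.90 ✓; ∠(EJ, JP) = 90.00° ✓; |JP| = 9.400 ✗.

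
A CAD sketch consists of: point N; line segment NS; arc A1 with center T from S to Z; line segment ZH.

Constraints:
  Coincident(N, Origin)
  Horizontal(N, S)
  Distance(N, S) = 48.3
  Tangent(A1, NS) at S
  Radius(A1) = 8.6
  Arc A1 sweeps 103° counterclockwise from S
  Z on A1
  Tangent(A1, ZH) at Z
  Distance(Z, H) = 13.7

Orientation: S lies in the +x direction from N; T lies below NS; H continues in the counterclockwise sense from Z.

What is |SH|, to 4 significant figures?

24.46

N is at the origin; NS is horizontal with |NS| = 48.3 and S on the +x side, so S = (48.30, 0.000). Since A1 is tangent to NS there, TS ⟂ NS, so T = S + (0, -8.6) = (48.30, -8.600). On A1, S sits at bearing 90° from T; a 103° counterclockwise sweep puts Z at bearing 193°, so Z = T + 8.6·(cos 193°, sin 193°) = (39.92, -10.53). The tangent condition forces TZ to be normal to ZH, so ZH runs along (−sin 193°, cos 193°); with |ZH| = 13.7, H = (43.00, -23.88). Then |SH| = |H − S| = 24.46.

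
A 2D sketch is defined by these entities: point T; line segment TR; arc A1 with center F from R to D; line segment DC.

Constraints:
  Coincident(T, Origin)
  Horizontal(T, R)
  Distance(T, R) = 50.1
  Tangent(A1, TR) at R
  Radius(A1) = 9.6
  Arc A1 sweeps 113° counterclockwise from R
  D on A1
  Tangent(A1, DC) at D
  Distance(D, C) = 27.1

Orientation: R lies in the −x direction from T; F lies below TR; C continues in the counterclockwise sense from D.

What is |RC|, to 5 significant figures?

38.337

T is at the origin; T and R share the same y with |TR| = 50.1 and R on the −x side, so R = (-50.100, 0.0000). Since A1 is tangent to TR there, FR ⟂ TR, so F = R + (0, -9.6) = (-50.100, -9.6000). On A1, R sits at bearing 90° from F; a 113° counterclockwise sweep puts D at bearing 203°, so D = F + 9.6·(cos 203°, sin 203°) = (-58.937, -13.351). The tangent condition forces FD to be normal to DC, so DC runs along (−sin 203°, cos 203°); with |DC| = 27.1, C = (-48.348, -38.297). Then |RC| = |C − R| = 38.337.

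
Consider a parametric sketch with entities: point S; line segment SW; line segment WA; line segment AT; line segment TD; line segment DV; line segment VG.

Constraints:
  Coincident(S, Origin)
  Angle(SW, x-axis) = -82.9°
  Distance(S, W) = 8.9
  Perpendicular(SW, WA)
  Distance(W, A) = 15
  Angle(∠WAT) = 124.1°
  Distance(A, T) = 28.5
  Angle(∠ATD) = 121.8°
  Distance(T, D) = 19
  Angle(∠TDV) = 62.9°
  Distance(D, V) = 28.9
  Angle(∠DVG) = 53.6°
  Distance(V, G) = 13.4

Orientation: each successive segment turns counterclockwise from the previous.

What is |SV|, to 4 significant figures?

10.81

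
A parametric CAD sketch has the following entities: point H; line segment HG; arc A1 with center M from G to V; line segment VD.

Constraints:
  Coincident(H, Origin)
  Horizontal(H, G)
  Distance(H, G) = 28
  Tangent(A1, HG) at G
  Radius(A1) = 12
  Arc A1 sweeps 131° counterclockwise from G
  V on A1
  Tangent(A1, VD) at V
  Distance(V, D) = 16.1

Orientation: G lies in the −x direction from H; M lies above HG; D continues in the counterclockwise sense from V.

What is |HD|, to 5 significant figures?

43.544

H is at the origin; H and G share the same y with |HG| = 28.0 and G on the −x side, so G = (-28.000, 0.0000). A1 meets HG tangentially, so MG is at right angles to HG, so M = G + (0, 12) = (-28.000, 12.000). On A1, G sits at bearing -90° from M; a 131° counterclockwise sweep puts V at bearing 41°, so V = M + 12.0·(cos 41°, sin 41°) = (-18.943, 19.873). A1 meets VD tangentially, so MV is at right angles to VD, so VD runs along (−sin 41°, cos 41°); with |VD| = 16.1, D = (-29.506, 32.024). Then |HD| = |D − H| = 43.544.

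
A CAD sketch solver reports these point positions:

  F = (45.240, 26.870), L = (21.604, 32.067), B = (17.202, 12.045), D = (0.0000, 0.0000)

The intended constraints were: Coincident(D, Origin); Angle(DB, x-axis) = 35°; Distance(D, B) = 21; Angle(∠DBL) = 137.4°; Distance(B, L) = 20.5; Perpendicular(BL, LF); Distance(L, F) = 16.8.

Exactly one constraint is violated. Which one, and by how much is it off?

Distance(L, F) = 16.8 — off by 7.40.

D = (0.00, 0.00) ✓; DB at 35.00° ✓; |DB| = 21.00 ✓; ∠DBL = 137.4° ✓; |BL| = 20.50 ✓; ∠(BL, LF) = 90.00° ✓; |LF| = 24.20 ✗.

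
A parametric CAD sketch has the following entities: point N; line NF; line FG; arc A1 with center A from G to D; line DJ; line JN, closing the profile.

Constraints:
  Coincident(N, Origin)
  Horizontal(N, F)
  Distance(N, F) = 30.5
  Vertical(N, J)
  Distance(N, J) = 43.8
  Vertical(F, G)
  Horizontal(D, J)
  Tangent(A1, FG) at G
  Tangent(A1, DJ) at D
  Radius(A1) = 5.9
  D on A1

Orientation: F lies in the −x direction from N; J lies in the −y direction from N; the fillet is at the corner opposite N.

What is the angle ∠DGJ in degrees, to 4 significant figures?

34.05°

The virtual corner opposite N is at (-30.50, -43.80). The tangent condition forces AG to be normal to FG and A1 meets DJ tangentially, so AD is at right angles to DJ, with radius 5.9, so the center A sits 5.9 in from both sides at A = (-24.60, -37.90). That places the tangent points at G = (-30.50, -37.90) on FG and D = (-24.60, -43.80) on DJ. Then cos ∠DGJ = GD·GJ / (|GD||GJ|), giving 34.05°.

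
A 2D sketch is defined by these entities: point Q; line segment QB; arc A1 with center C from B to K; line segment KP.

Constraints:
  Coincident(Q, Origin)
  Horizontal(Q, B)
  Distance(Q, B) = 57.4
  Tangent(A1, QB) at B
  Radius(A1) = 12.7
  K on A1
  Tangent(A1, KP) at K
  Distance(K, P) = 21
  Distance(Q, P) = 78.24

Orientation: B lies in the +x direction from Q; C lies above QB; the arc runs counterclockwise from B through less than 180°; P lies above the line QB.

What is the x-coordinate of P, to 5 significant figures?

70.827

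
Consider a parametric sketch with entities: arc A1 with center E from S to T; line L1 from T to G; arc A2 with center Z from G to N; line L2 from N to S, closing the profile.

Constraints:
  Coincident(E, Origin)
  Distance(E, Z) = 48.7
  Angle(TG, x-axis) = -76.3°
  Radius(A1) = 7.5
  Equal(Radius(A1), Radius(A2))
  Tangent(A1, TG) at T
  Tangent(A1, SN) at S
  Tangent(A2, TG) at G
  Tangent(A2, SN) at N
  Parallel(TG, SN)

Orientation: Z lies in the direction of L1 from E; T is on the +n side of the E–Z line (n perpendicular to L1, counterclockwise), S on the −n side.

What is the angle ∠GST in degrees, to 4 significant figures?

72.88°

The slot axis is L1's direction at -76.3°, so u = (cos -76.3°, sin -76.3°) = (0.2368, -0.9715) and n = (−sin -76.3°, cos -76.3°) = (0.9715, 0.2368). E is at the origin and Z lies 48.7 along u from E, so Z = 48.7·u = (11.53, -47.31). Tangency of A1 to both parallel lines with radius 7.5 puts T and S at E ± 7.5·n: T = (7.287, 1.776), S = (-7.287, -1.776). Equal radii place G and N the same way about Z: G = Z + 7.5·n = (18.82, -45.54), N = Z − 7.5·n = (4.247, -49.09). Then cos ∠GST = SG·ST / (|SG||ST|), giving 72.88°.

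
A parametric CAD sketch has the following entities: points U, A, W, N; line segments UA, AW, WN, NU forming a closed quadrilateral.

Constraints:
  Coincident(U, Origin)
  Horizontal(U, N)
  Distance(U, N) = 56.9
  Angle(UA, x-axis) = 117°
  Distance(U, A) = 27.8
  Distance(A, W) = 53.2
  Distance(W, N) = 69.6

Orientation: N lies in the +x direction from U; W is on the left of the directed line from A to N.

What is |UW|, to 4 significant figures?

67.01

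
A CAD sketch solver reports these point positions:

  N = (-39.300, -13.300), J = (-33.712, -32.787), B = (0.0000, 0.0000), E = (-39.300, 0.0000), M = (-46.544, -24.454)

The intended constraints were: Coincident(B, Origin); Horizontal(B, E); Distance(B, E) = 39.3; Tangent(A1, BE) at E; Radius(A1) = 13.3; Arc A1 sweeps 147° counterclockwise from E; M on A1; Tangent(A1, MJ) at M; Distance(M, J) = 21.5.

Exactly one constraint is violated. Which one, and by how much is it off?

Distance(M, J) = 21.5 — off by 6.20.

B = (0.00, 0.00) ✓; B.y = 0.00, E.y = 0.00 ✓; |BE| = 39.30 ✓; ∠(NE, EB) = 90.00° ✓; |NE| = 13.30 ✓; bearing(N→M) − bearing(N→E) = 147.0° ✓; |NM| = 13.30 ✓; ∠(NM, MJ) = 90.00° ✓; |MJ| = 15.30 ✗.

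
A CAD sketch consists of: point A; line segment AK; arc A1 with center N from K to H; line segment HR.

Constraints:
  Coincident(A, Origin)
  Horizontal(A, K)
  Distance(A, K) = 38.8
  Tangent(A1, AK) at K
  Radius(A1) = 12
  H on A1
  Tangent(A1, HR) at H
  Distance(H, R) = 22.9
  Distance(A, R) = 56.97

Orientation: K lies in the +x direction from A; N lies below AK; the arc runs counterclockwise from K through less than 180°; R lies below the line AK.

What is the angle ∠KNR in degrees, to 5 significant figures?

170.97°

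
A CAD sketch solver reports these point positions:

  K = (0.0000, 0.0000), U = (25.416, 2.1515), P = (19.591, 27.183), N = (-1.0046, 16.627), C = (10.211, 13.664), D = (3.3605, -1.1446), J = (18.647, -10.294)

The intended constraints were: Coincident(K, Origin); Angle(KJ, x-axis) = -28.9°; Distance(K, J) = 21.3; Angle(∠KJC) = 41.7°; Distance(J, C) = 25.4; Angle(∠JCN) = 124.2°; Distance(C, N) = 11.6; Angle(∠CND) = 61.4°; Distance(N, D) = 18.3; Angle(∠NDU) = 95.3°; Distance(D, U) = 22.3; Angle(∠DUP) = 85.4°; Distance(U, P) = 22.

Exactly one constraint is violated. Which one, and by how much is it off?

Distance(U, P) = 22 — off by 3.70.

K = (0.00, 0.00) ✓; KJ at -28.90° ✓; |KJ| = 21.30 ✓; ∠KJC = 41.70° ✓; |JC| = 25.40 ✓; ∠JCN = 124.2° ✓; |CN| = 11.60 ✓; ∠CND = 61.40° ✓; |ND| = 18.30 ✓; ∠NDU = 95.30° ✓; |DU| = 22.30 ✓; ∠DUP = 85.40° ✓; |UP| = 25.70 ✗.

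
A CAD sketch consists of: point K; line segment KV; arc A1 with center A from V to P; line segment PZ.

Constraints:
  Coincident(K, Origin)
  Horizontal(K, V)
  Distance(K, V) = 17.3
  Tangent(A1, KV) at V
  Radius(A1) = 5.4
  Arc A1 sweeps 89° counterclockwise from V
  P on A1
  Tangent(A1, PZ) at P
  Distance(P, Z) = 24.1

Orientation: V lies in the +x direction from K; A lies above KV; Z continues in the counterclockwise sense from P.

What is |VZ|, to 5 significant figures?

29.973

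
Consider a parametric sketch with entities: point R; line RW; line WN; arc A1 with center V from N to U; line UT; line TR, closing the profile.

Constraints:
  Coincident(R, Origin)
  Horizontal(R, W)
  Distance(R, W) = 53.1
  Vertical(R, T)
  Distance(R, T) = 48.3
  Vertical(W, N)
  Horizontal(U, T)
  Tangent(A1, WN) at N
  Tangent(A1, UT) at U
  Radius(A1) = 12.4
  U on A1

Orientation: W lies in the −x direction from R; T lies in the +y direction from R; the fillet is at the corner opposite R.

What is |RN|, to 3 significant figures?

64.1

R is at the origin; RW is horizontal with |RW| = 53.1 and W on the −x side, so W = (-53.1, 0.00). RT is vertical with |RT| = 48.3 and T on the +y side, so T = (0.00, 48.3). The virtual corner opposite R is at (-53.1, 48.3). Since A1 is tangent to WN there, VN ⟂ WN and the tangent condition forces VU to be normal to UT, with radius 12.4, so the center V sits 12.4 in from both sides at V = (-40.7, 35.9). That places the tangent points at N = (-53.1, 35.9) on WN and U = (-40.7, 48.3) on UT. Then |RN| = |N − R| = 64.1.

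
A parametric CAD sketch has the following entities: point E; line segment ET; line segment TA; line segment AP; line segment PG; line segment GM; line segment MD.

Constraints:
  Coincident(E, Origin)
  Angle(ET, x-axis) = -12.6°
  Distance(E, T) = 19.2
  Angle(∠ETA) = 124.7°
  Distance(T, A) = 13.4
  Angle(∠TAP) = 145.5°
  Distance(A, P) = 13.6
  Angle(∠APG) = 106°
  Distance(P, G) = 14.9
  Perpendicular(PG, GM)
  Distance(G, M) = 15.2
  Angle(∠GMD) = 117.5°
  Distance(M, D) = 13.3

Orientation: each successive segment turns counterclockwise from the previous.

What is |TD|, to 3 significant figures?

5.14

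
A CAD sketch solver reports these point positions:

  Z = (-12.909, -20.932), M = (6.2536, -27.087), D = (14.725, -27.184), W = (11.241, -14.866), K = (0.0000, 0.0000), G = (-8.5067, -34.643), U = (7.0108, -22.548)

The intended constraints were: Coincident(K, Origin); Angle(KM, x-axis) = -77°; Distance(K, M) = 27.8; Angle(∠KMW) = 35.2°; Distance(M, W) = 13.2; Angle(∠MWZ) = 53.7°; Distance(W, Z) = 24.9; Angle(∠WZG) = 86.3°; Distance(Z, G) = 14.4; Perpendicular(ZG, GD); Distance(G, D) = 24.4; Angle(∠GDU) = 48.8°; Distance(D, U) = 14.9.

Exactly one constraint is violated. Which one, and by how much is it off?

Distance(D, U) = 14.9 — off by 5.90.

K = (0.00, 0.00) ✓; KM at -77.00° ✓; |KM| = 27.80 ✓; ∠KMW = 35.20° ✓; |MW| = 13.20 ✓; ∠MWZ = 53.70° ✓; |WZ| = 24.90 ✓; ∠WZG = 86.30° ✓; |ZG| = 14.40 ✓; ∠(ZG, GD) = 90.00° ✓; |GD| = 24.40 ✓; ∠GDU = 48.80° ✓; |DU| = 9.000 ✗.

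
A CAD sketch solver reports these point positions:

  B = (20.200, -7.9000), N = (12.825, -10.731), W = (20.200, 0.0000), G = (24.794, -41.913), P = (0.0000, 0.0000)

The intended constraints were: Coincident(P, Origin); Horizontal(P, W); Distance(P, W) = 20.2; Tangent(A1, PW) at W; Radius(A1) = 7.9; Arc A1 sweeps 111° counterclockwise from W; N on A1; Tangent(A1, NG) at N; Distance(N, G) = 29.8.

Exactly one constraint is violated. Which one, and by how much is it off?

Distance(N, G) = 29.8 — off by 3.60.

P = (0.00, 0.00) ✓; P.y = 0.00, W.y = 0.00 ✓; |PW| = 20.20 ✓; ∠(BW, WP) = 90.00° ✓; |BW| = 7.900 ✓; bearing(B→N) − bearing(B→W) = 111.0° ✓; |BN| = 7.900 ✓; ∠(BN, NG) = 90.00° ✓; |NG| = 33.40 ✗.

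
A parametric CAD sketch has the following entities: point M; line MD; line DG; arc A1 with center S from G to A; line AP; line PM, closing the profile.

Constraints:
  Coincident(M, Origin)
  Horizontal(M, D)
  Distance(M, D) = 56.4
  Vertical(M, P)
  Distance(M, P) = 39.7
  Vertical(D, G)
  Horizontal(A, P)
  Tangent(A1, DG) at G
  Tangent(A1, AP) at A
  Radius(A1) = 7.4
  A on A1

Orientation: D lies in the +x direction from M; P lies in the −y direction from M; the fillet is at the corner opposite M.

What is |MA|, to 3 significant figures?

63.1

M is at the origin; M and D share the same y with |MD| = 56.4 and D on the +x side, so D = (56.4, 0.00). M and P share the same x with |MP| = 39.7 and P on the −y side, so P = (0.00, -39.7). The virtual corner opposite M is at (56.4, -39.7). A1 meets DG tangentially, so SG is at right angles to DG and tangency of A1 to AP means the radius SA is perpendicular to AP, with radius 7.4, so the center S sits 7.4 in from both sides at S = (49.0, -32.3). That places the tangent points at G = (56.4, -32.3) on DG and A = (49.0, -39.7) on AP. Then |MA| = |A − M| = 63.1.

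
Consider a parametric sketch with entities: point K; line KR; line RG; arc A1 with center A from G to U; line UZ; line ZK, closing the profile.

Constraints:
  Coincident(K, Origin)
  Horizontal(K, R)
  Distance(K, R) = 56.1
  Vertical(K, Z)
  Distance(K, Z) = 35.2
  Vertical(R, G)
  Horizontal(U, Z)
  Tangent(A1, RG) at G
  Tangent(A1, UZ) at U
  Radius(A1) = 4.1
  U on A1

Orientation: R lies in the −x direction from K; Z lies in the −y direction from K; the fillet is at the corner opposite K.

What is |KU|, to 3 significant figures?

62.8

K is at the origin; KR is horizontal with |KR| = 56.1 and R on the −x side, so R = (-56.1, 0.00). K and Z share the same x with |KZ| = 35.2 and Z on the −y side, so Z = (0.00, -35.2). The virtual corner opposite K is at (-56.1, -35.2). Tangency of A1 to RG means the radius AG is perpendicular to RG and tangency of A1 to UZ means the radius AU is perpendicular to UZ, with radius 4.1, so the center A sits 4.1 in from both sides at A = (-52.0, -31.1). That places the tangent points at G = (-56.1, -31.1) on RG and U = (-52.0, -35.2) on UZ. Then |KU| = |U − K| = 62.8.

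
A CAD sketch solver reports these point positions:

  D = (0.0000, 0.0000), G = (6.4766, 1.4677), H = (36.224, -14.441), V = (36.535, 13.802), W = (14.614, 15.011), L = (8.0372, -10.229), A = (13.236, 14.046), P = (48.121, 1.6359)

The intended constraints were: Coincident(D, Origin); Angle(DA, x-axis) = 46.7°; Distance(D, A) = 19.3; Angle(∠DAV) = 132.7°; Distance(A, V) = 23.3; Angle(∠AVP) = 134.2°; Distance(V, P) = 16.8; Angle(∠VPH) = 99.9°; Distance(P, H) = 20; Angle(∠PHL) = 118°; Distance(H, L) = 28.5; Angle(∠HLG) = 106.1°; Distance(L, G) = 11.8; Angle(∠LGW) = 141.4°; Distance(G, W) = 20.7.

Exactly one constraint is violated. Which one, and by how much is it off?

Distance(G, W) = 20.7 — off by 4.90.

D = (0.00, 0.00) ✓; DA at 46.70° ✓; |DA| = 19.30 ✓; ∠DAV = 132.7° ✓; |AV| = 23.30 ✓; ∠AVP = 134.2° ✓; |VP| = 16.80 ✓; ∠VPH = 99.90° ✓; |PH| = 20.00 ✓; ∠PHL = 118.0° ✓; |HL| = 28.50 ✓; ∠HLG = 106.1° ✓; |LG| = 11.80 ✓; ∠LGW = 141.4° ✓; |GW| = 15.80 ✗.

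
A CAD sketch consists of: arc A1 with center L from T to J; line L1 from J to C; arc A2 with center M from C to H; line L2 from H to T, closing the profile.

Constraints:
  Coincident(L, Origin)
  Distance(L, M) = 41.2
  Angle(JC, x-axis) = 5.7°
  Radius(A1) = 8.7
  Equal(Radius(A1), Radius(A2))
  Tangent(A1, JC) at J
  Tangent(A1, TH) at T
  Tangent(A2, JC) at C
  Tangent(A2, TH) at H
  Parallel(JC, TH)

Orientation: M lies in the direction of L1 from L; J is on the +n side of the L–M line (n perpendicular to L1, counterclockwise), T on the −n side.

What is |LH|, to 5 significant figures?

42.109

Tangency of A1 to both parallel lines with radius 8.7 puts J and T at L ± 8.7·n: J = (-0.86408, 8.6570), T = (0.86408, -8.6570). Equal radii place C and H the same way about M: C = M + 8.7·n = (40.132, 12.749), H = M − 8.7·n = (41.860, -4.5650). Then |LH| = |H − L| = 42.109.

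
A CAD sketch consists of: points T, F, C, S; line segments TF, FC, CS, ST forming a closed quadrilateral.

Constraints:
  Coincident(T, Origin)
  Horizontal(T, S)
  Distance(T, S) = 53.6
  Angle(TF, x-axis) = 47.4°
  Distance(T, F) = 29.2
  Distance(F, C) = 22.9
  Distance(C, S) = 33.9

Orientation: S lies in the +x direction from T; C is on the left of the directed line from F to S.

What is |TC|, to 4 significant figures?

51.14

T is at the origin; T and S share the same y with |TS| = 53.6 and S in +x, so S = (53.6, 0). TF runs at 47.4° with |TF| = 29.2, so F = (19.76, 21.49). C is determined by |FC| = 22.9 and |CS| = 33.9 together: it lies at the intersection of circle(F, 22.9) and circle(S, 33.9). With |FS| = 40.09, the foot of the radical line on FS is 12.25 from F and the perpendicular offset is √(22.9² − 12.25²) = 19.35. Taking the left-of-FS solution: C = (40.48, 31.26).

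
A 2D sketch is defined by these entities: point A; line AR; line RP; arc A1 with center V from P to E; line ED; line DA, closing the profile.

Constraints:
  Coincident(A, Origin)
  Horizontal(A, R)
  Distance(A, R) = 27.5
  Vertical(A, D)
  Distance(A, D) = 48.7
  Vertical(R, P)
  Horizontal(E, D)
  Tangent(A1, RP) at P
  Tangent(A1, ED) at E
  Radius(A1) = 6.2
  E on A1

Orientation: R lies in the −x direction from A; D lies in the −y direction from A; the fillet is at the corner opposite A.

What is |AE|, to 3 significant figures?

53.2

A is at the origin; A and R share the same y with |AR| = 27.5 and R on the −x side, so R = (-27.5, 0.00). A and D share the same x with |AD| = 48.7 and D on the −y side, so D = (0.00, -48.7). The virtual corner opposite A is at (-27.5, -48.7). Since A1 is tangent to RP there, VP ⟂ RP and A1 meets ED tangentially, so VE is at right angles to ED, with radius 6.2, so the center V sits 6.2 in from both sides at V = (-21.3, -42.5). That places the tangent points at P = (-27.5, -42.5) on RP and E = (-21.3, -48.7) on ED. Then |AE| = |E − A| = 53.2.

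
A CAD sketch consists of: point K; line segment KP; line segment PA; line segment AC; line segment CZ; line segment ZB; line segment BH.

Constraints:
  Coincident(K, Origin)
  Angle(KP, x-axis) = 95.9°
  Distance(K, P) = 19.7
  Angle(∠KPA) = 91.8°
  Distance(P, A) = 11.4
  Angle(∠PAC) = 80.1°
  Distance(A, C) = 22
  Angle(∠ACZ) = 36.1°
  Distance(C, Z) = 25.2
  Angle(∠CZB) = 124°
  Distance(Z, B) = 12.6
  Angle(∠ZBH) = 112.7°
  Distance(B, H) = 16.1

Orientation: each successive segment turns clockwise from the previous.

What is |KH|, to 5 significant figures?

35.340

K is at the origin; KP runs at 95.9° with length 19.7, so P = (-2.0250, 19.596). ∠KPA = 91.8° gives PA at 7.7000° from the x-axis; with |PA| = 11.4, A = (9.2722, 21.123). ∠PAC = 80.1° gives AC at -92.200° from the x-axis; with |AC| = 22.0, C = (8.4277, -0.86070). ∠ACZ = 36.1° gives CZ at 123.90° from the x-axis; with |CZ| = 25.2, Z = (-5.6275, 20.056). ∠CZB = 124.0° gives ZB at 67.900° from the x-axis; with |ZB| = 12.6, B = (-0.88709, 31.730). ∠ZBH = 112.7° gives BH at 0.60000° from the x-axis; with |BH| = 16.1, H = (15.212, 31.898). Then |KH| = |H − K| = 35.340.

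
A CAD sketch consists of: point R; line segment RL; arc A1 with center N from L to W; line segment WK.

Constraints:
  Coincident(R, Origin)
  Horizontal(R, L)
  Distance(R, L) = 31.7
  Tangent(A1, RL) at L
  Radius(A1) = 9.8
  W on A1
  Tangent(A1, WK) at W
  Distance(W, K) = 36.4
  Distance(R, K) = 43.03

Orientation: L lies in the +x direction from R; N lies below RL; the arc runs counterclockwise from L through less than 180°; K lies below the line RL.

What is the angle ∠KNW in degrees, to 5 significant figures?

74.932°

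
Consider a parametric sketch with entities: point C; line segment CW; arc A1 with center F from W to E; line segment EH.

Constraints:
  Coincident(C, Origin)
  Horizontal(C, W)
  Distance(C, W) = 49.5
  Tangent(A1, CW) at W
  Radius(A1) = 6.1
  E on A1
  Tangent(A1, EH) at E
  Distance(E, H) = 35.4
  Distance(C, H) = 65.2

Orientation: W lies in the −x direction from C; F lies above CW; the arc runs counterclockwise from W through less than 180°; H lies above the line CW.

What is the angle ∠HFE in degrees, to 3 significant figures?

80.2°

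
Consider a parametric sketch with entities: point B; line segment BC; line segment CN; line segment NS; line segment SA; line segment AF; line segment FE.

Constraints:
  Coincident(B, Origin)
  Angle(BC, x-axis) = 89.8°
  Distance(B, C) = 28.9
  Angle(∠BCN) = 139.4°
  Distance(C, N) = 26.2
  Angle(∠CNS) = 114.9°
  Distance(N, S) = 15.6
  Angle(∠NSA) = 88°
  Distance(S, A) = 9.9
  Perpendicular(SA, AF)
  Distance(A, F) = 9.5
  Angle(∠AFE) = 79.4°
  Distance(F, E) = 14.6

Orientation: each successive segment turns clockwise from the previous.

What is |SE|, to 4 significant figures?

8.139

The perpendicularity gives AF at right angles to SA, so AF runs at 162.1°; with |AF| = 9.5, F = (20.14, 37.96). ∠AFE = 79.4° gives FE at 61.50° from the x-axis; with |FE| = 14.6, E = (27.11, 50.79). Then |SE| = |E − S| = 8.139.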